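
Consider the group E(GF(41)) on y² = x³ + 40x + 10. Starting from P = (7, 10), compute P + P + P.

Repeated addition: build up to 3P.
2P: tangent at (7, 10): λ = (3·7² + 40)/(2·10) ≡ 23/20. 20⁻¹ ≡ 39 (mod 41), so λ ≡ 23·39 ≡ 36.
  x = λ² - 7 - 7 = 1296 - 14 ≡ 11; y = λ·(7 - 11) - 10 ≡ 10. → (11, 10)
3P: (11, 10) + (7, 10). λ = (10 - 10)/(7 - 11) ≡ 0/37 mod 41. 37⁻¹ ≡ 10 (mod 41), so λ ≡ 0.
  x = λ² - 11 - 7 = 0 - 18 ≡ 23; y = λ·(11 - 23) - 10 ≡ 31. → (23, 31)

(23, 31)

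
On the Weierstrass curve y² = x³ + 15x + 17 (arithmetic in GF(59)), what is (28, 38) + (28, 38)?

(44, 4)

tangent at (28, 38): λ = (3·28² + 15)/(2·38) ≡ 7/17. 17⁻¹ ≡ 7 (mod 59), so λ ≡ 7·7 ≡ 49.
  x = λ² - 28 - 28 = 2401 - 56 ≡ 44; y = λ·(28 - 44) - 38 ≡ 4. → (44, 4)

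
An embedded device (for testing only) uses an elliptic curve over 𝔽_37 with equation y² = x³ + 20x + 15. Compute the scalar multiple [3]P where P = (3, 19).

(23, 32)

Repeated addition: build up to 3P.
2P: tangent at (3, 19): λ = (3·3² + 20)/(2·19) ≡ 10/1. 1⁻¹ ≡ 1 (mod 37) since 1·1 = 1 ≡ 1, so λ ≡ 10·1 ≡ 10.
  x = λ² - 3 - 3 = 100 - 6 ≡ 20; y = λ·(3 - 20) - 19 ≡ 33. → (20, 33)
3P: (20, 33) + (3, 19). λ = (19 - 33)/(3 - 20) ≡ 23/20 mod 37. 20⁻¹ ≡ 13 (mod 37), so λ ≡ 3.
  x = λ² - 20 - 3 = 9 - 23 ≡ 23; y = λ·(20 - 23) - 33 ≡ 32. → (23, 32)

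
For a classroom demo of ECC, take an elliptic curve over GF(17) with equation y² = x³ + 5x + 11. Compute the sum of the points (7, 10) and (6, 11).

(5, 5)

(7, 10) + (6, 11). λ = (11 - 10)/(6 - 7) ≡ 1/16 mod 17. 16⁻¹ ≡ 16 (mod 17), so λ ≡ 16.
  x = λ² - 7 - 6 = 256 - 13 ≡ 5; y = λ·(7 - 5) - 10 ≡ 5. → (5, 5)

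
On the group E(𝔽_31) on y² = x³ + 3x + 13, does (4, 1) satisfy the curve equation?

y² = 1² ≡ 1; x³ + 3x + 13 = 89 ≡ 27 (mod 31). 1 ≠ 27.

no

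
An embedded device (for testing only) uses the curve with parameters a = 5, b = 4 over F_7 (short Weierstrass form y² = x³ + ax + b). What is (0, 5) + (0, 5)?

tangent at (0, 5): λ = (3·0² + 5)/(2·5) ≡ 5/3. 3⁻¹ ≡ 5 (mod 7), so λ ≡ 5·5 ≡ 4.
  x = λ² - 0 - 0 = 16 - 0 ≡ 2; y = λ·(0 - 2) - 5 ≡ 1. → (2, 1)

(2, 1)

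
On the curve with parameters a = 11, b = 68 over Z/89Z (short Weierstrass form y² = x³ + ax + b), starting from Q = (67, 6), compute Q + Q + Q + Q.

(13, 70)

Repeated addition: build up to 4Q.
2Q: tangent at (67, 6): λ = (3·67² + 11)/(2·6) ≡ 39/12. 12⁻¹ ≡ 52 (mod 89), so λ ≡ 39·52 ≡ 70.
  x = λ² - 67 - 67 = 4900 - 134 ≡ 49; y = λ·(67 - 49) - 6 ≡ 8. → (49, 8)
3Q: (49, 8) + (67, 6). λ = (6 - 8)/(67 - 49) ≡ 87/18 mod 89. 18⁻¹ ≡ 5 (mod 89), so λ ≡ 79.
  x = λ² - 49 - 67 = 6241 - 116 ≡ 73; y = λ·(49 - 73) - 8 ≡ 54. → (73, 54)
4Q: (73, 54) + (67, 6). λ = (6 - 54)/(67 - 73) ≡ 41/83 mod 89. 83⁻¹ ≡ 74 (mod 89), so λ ≡ 8.
  x = λ² - 73 - 67 = 64 - 140 ≡ 13; y = λ·(73 - 13) - 54 ≡ 70. → (13, 70)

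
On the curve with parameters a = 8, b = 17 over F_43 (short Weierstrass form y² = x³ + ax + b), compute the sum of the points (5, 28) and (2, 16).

(5, 28) + (2, 16). λ = (16 - 28)/(2 - 5) ≡ 31/40 mod 43. 40⁻¹ ≡ 14 (mod 43) since 40·14 = 560 ≡ 1, so λ ≡ 4.
  x = λ² - 5 - 2 = 16 - 7 ≡ 9; y = λ·(5 - 9) - 28 ≡ 42. → (9, 42)

(9, 42)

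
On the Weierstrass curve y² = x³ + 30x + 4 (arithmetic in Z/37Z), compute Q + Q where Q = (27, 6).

(27, 31)

tangent at (27, 6): λ = (3·27² + 30)/(2·6) ≡ 34/12. 12⁻¹ ≡ 34 (mod 37), so λ ≡ 34·34 ≡ 9.
  x = λ² - 27 - 27 = 81 - 54 ≡ 27; y = λ·(27 - 27) - 6 ≡ 31. → (27, 31)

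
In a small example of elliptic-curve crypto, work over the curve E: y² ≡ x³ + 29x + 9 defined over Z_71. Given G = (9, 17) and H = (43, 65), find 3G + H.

(53, 20)

First 3G:
Repeated addition: build up to 3G.
2G: tangent at (9, 17): λ = (3·9² + 29)/(2·17) ≡ 59/34. 34⁻¹ ≡ 23 (mod 71), so λ ≡ 59·23 ≡ 8.
  x = λ² - 9 - 9 = 64 - 18 ≡ 46; y = λ·(9 - 46) - 17 ≡ 42. → (46, 42)
3G: (46, 42) + (9, 17). λ = (17 - 42)/(9 - 46) ≡ 46/34 mod 71. 34⁻¹ ≡ 23 (mod 71), so λ ≡ 64.
  x = λ² - 46 - 9 = 4096 - 55 ≡ 65; y = λ·(46 - 65) - 42 ≡ 20. → (65, 20)
3G = (65, 20).
Finally 3G + H:
(65, 20) + (43, 65). λ = (65 - 20)/(43 - 65) ≡ 45/49 mod 71. 49⁻¹ ≡ 29 (mod 71) since 49·29 = 1421 ≡ 1, so λ ≡ 27.
  x = λ² - 65 - 43 = 729 - 108 ≡ 53; y = λ·(65 - 53) - 20 ≡ 20. → (53, 20)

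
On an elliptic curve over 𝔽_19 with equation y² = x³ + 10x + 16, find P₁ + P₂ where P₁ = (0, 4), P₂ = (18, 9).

(0, 4) + (18, 9). λ = (9 - 4)/(18 - 0) ≡ 5/18 mod 19. 18⁻¹ ≡ 18 (mod 19) since 18·18 = 324 ≡ 1, so λ ≡ 14.
  x = λ² - 0 - 18 = 196 - 18 ≡ 7; y = λ·(0 - 7) - 4 ≡ 12. → (7, 12)

(7, 12)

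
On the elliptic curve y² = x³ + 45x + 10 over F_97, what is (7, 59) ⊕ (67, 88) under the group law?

(7, 59) + (67, 88). λ = (88 - 59)/(67 - 7) ≡ 29/60 mod 97. 60⁻¹ ≡ 76 (mod 97) since 60·76 = 4560 ≡ 1, so λ ≡ 70.
  x = λ² - 7 - 67 = 4900 - 74 ≡ 73; y = λ·(7 - 73) - 59 ≡ 74. → (73, 74)

(73, 74)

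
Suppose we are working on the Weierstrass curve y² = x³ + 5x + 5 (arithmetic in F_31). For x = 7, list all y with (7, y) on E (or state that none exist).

x³ + 5x + 5 = 383 ≡ 11 (mod 31).
11 is a non-residue mod 31; no y exists.

none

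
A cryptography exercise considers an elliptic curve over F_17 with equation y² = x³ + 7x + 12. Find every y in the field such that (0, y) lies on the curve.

none

x³ + 7x + 12 = 12 ≡ 12 (mod 17).
12 is a non-residue mod 17; no y exists.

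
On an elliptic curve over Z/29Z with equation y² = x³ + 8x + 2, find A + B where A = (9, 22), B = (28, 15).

(9, 22) + (28, 15). λ = (15 - 22)/(28 - 9) ≡ 22/19 mod 29. 19⁻¹ ≡ 26 (mod 29), so λ ≡ 21.
  x = λ² - 9 - 28 = 441 - 37 ≡ 27; y = λ·(9 - 27) - 22 ≡ 6. → (27, 6)

(27, 6)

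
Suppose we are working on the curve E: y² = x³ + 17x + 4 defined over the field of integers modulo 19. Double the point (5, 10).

(18, 10)

tangent at (5, 10): λ = (3·5² + 17)/(2·10) ≡ 16/1. 1⁻¹ ≡ 1 (mod 19), so λ ≡ 16·1 ≡ 16.
  x = λ² - 5 - 5 = 256 - 10 ≡ 18; y = λ·(5 - 18) - 10 ≡ 10. → (18, 10)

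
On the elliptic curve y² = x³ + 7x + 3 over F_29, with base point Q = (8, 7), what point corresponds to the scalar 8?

Double-and-add on 8 = (1000)₂. Start with Q = (8, 7) for the leading 1-bit.
double: tangent at (8, 7): λ = (3·8² + 7)/(2·7) ≡ 25/14. 14⁻¹ ≡ 27 (mod 29), so λ ≡ 25·27 ≡ 8.
  x = λ² - 8 - 8 = 64 - 16 ≡ 19; y = λ·(8 - 19) - 7 ≡ 21. → (19, 21)
double: tangent at (19, 21): λ = (3·19² + 7)/(2·21) ≡ 17/13. 13⁻¹ ≡ 9 (mod 29) since 13·9 = 117 ≡ 1, so λ ≡ 17·9 ≡ 8.
  x = λ² - 19 - 19 = 64 - 38 ≡ 26; y = λ·(19 - 26) - 21 ≡ 10. → (26, 10)
double: tangent at (26, 10): λ = (3·26² + 7)/(2·10) ≡ 5/20. 20⁻¹ ≡ 16 (mod 29), so λ ≡ 5·16 ≡ 22.
  x = λ² - 26 - 26 = 484 - 52 ≡ 26; y = λ·(26 - 26) - 10 ≡ 19. → (26, 19)

(26, 19)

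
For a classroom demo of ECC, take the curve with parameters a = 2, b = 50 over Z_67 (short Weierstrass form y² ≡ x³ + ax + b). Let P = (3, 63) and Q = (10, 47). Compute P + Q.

(10, 20)

(3, 63) + (10, 47). λ = (47 - 63)/(10 - 3) ≡ 51/7 mod 67. 7⁻¹ ≡ 48 (mod 67), so λ ≡ 36.
  x = λ² - 3 - 10 = 1296 - 13 ≡ 10; y = λ·(3 - 10) - 63 ≡ 20. → (10, 20)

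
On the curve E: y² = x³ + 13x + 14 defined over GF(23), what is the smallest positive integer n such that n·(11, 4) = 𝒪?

10

2P: tangent at (11, 4): λ = (3·11² + 13)/(2·4) ≡ 8/8. 8⁻¹ ≡ 3 (mod 23), so λ ≡ 8·3 ≡ 1.
  x = λ² - 11 - 11 = 1 - 22 ≡ 2; y = λ·(11 - 2) - 4 ≡ 5. → (2, 5)
3P: (2, 5) + (11, 4). λ = (4 - 5)/(11 - 2) ≡ 22/9 mod 23. 9⁻¹ ≡ 18 (mod 23), so λ ≡ 5.
  x = λ² - 2 - 11 = 25 - 13 ≡ 12; y = λ·(2 - 12) - 5 ≡ 14. → (12, 14)
4P: (12, 14) + (11, 4). λ = (4 - 14)/(11 - 12) ≡ 13/22 mod 23. 22⁻¹ ≡ 22 (mod 23) since 22·22 = 484 ≡ 1, so λ ≡ 10.
  x = λ² - 12 - 11 = 100 - 23 ≡ 8; y = λ·(12 - 8) - 14 ≡ 3. → (8, 3)
5P: (8, 3) + (11, 4). λ = (4 - 3)/(11 - 8) ≡ 1/3 mod 23. 3⁻¹ ≡ 8 (mod 23), so λ ≡ 8.
  x = λ² - 8 - 11 = 64 - 19 ≡ 22; y = λ·(8 - 22) - 3 ≡ 0. → (22, 0)
6P: (22, 0) + (11, 4). λ = (4 - 0)/(11 - 22) ≡ 4/12 mod 23. 12⁻¹ ≡ 2 (mod 23), so λ ≡ 8.
  x = λ² - 22 - 11 = 64 - 33 ≡ 8; y = λ·(22 - 8) - 0 ≡ 20. → (8, 20)
7P: (8, 20) + (11, 4). λ = (4 - 20)/(11 - 8) ≡ 7/3 mod 23. 3⁻¹ ≡ 8 (mod 23), so λ ≡ 10.
  x = λ² - 8 - 11 = 100 - 19 ≡ 12; y = λ·(8 - 12) - 20 ≡ 9. → (12, 9)
8P: (12, 9) + (11, 4). λ = (4 - 9)/(11 - 12) ≡ 18/22 mod 23. 22⁻¹ ≡ 22 (mod 23), so λ ≡ 5.
  x = λ² - 12 - 11 = 25 - 23 ≡ 2; y = λ·(12 - 2) - 9 ≡ 18. → (2, 18)
9P: (2, 18) + (11, 4). λ = (4 - 18)/(11 - 2) ≡ 9/9 mod 23. 9⁻¹ ≡ 18 (mod 23), so λ ≡ 1.
  x = λ² - 2 - 11 = 1 - 13 ≡ 11; y = λ·(2 - 11) - 18 ≡ 19. → (11, 19)
10P: (11, 19) + (11, 4): same x and y₁ ≡ -y₂, so the sum is 𝒪.
10P = 𝒪, so the order is 10.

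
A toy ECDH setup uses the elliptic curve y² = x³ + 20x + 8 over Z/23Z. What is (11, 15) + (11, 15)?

(7, 10)

tangent at (11, 15): λ = (3·11² + 20)/(2·15) ≡ 15/7. 7⁻¹ ≡ 10 (mod 23), so λ ≡ 15·10 ≡ 12.
  x = λ² - 11 - 11 = 144 - 22 ≡ 7; y = λ·(11 - 7) - 15 ≡ 10. → (7, 10)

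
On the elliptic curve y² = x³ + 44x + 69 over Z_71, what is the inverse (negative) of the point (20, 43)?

-(20, 43) = (20, -43 mod 71) = (20, 28).

(20, 28)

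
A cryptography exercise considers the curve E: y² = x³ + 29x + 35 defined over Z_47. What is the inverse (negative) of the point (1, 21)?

-(1, 21) = (1, -21 mod 47) = (1, 26).

(1, 26)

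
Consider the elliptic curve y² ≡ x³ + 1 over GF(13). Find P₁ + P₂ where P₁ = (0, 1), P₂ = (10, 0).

(0, 1) + (10, 0). λ = (0 - 1)/(10 - 0) ≡ 12/10 mod 13. 10⁻¹ ≡ 4 (mod 13) since 10·4 = 40 ≡ 1, so λ ≡ 9.
  x = λ² - 0 - 10 = 81 - 10 ≡ 6; y = λ·(0 - 6) - 1 ≡ 10. → (6, 10)

(6, 10)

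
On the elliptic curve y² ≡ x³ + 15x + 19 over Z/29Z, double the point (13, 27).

(3, 2)

tangent at (13, 27): λ = (3·13² + 15)/(2·27) ≡ 0/25. 25⁻¹ ≡ 7 (mod 29), so λ ≡ 0·7 ≡ 0.
  x = λ² - 13 - 13 = 0 - 26 ≡ 3; y = λ·(13 - 3) - 27 ≡ 2. → (3, 2)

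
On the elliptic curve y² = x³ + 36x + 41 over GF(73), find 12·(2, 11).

Write P = (2, 11).
Double-and-add on 12 = (1100)₂. Start with P = (2, 11) for the leading 1-bit.
double: tangent at (2, 11): λ = (3·2² + 36)/(2·11) ≡ 48/22. 22⁻¹ ≡ 10 (mod 73), so λ ≡ 48·10 ≡ 42.
  x = λ² - 2 - 2 = 1764 - 4 ≡ 8; y = λ·(2 - 8) - 11 ≡ 29. → (8, 29)
add P: (8, 29) + (2, 11). λ = (11 - 29)/(2 - 8) ≡ 55/67 mod 73. 67⁻¹ ≡ 12 (mod 73), so λ ≡ 3.
  x = λ² - 8 - 2 = 9 - 10 ≡ 72; y = λ·(8 - 72) - 29 ≡ 71. → (72, 71)
double: tangent at (72, 71): λ = (3·72² + 36)/(2·71) ≡ 39/69. 69⁻¹ ≡ 18 (mod 73), so λ ≡ 39·18 ≡ 45.
  x = λ² - 72 - 72 = 2025 - 144 ≡ 56; y = λ·(72 - 56) - 71 ≡ 65. → (56, 65)
double: tangent at (56, 65): λ = (3·56² + 36)/(2·65) ≡ 27/57. 57⁻¹ ≡ 41 (mod 73) since 57·41 = 2337 ≡ 1, so λ ≡ 27·41 ≡ 12.
  x = λ² - 56 - 56 = 144 - 112 ≡ 32; y = λ·(56 - 32) - 65 ≡ 4. → (32, 4)

(32, 4)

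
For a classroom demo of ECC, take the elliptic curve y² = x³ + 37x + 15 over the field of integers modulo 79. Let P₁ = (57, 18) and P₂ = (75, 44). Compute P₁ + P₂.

(57, 18) + (75, 44). λ = (44 - 18)/(75 - 57) ≡ 26/18 mod 79. 18⁻¹ ≡ 22 (mod 79) since 18·22 = 396 ≡ 1, so λ ≡ 19.
  x = λ² - 57 - 75 = 361 - 132 ≡ 71; y = λ·(57 - 71) - 18 ≡ 32. → (71, 32)

(71, 32)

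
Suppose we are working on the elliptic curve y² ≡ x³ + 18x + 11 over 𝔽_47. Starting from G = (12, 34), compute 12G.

(6, 10)

Repeated addition: build up to 12G.
2G: tangent at (12, 34): λ = (3·12² + 18)/(2·34) ≡ 27/21. 21⁻¹ ≡ 9 (mod 47), so λ ≡ 27·9 ≡ 8.
  x = λ² - 12 - 12 = 64 - 24 ≡ 40; y = λ·(12 - 40) - 34 ≡ 24. → (40, 24)
3G: (40, 24) + (12, 34). λ = (34 - 24)/(12 - 40) ≡ 10/19 mod 47. 19⁻¹ ≡ 5 (mod 47) since 19·5 = 95 ≡ 1, so λ ≡ 3.
  x = λ² - 40 - 12 = 9 - 52 ≡ 4; y = λ·(40 - 4) - 24 ≡ 37. → (4, 37)
4G: (4, 37) + (12, 34). λ = (34 - 37)/(12 - 4) ≡ 44/8 mod 47. 8⁻¹ ≡ 6 (mod 47), so λ ≡ 29.
  x = λ² - 4 - 12 = 841 - 16 ≡ 26; y = λ·(4 - 26) - 37 ≡ 30. → (26, 30)
5G: (26, 30) + (12, 34). λ = (34 - 30)/(12 - 26) ≡ 4/33 mod 47. 33⁻¹ ≡ 10 (mod 47), so λ ≡ 40.
  x = λ² - 26 - 12 = 1600 - 38 ≡ 11; y = λ·(26 - 11) - 30 ≡ 6. → (11, 6)
6G: (11, 6) + (12, 34). λ = (34 - 6)/(12 - 11) ≡ 28/1 mod 47. 1⁻¹ ≡ 1 (mod 47), so λ ≡ 28.
  x = λ² - 11 - 12 = 784 - 23 ≡ 9; y = λ·(11 - 9) - 6 ≡ 3. → (9, 3)
7G: (9, 3) + (12, 34). λ = (34 - 3)/(12 - 9) ≡ 31/3 mod 47. 3⁻¹ ≡ 16 (mod 47), so λ ≡ 26.
  x = λ² - 9 - 12 = 676 - 21 ≡ 44; y = λ·(9 - 44) - 3 ≡ 27. → (44, 27)
8G: (44, 27) + (12, 34). λ = (34 - 27)/(12 - 44) ≡ 7/15 mod 47. 15⁻¹ ≡ 22 (mod 47), so λ ≡ 13.
  x = λ² - 44 - 12 = 169 - 56 ≡ 19; y = λ·(44 - 19) - 27 ≡ 16. → (19, 16)
9G: (19, 16) + (12, 34). λ = (34 - 16)/(12 - 19) ≡ 18/40 mod 47. 40⁻¹ ≡ 20 (mod 47), so λ ≡ 31.
  x = λ² - 19 - 12 = 961 - 31 ≡ 37; y = λ·(19 - 37) - 16 ≡ 37. → (37, 37)
10G: (37, 37) + (12, 34). λ = (34 - 37)/(12 - 37) ≡ 44/22 mod 47. 22⁻¹ ≡ 15 (mod 47) since 22·15 = 330 ≡ 1, so λ ≡ 2.
  x = λ² - 37 - 12 = 4 - 49 ≡ 2; y = λ·(37 - 2) - 37 ≡ 33. → (2, 33)
11G: (2, 33) + (12, 34). λ = (34 - 33)/(12 - 2) ≡ 1/10 mod 47. 10⁻¹ ≡ 33 (mod 47) since 10·33 = 330 ≡ 1, so λ ≡ 33.
  x = λ² - 2 - 12 = 1089 - 14 ≡ 41; y = λ·(2 - 41) - 33 ≡ 43. → (41, 43)
12G: (41, 43) + (12, 34). λ = (34 - 43)/(12 - 41) ≡ 38/18 mod 47. 18⁻¹ ≡ 34 (mod 47), so λ ≡ 23.
  x = λ² - 41 - 12 = 529 - 53 ≡ 6; y = λ·(41 - 6) - 43 ≡ 10. → (6, 10)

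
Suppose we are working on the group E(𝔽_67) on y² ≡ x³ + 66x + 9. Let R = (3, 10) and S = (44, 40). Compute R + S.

(36, 59)

(3, 10) + (44, 40). λ = (40 - 10)/(44 - 3) ≡ 30/41 mod 67. 41⁻¹ ≡ 18 (mod 67) since 41·18 = 738 ≡ 1, so λ ≡ 4.
  x = λ² - 3 - 44 = 16 - 47 ≡ 36; y = λ·(3 - 36) - 10 ≡ 59. → (36, 59)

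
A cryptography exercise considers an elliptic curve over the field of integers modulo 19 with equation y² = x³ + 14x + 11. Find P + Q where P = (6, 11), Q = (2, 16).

(6, 11) + (2, 16). λ = (16 - 11)/(2 - 6) ≡ 5/15 mod 19. 15⁻¹ ≡ 14 (mod 19) since 15·14 = 210 ≡ 1, so λ ≡ 13.
  x = λ² - 6 - 2 = 169 - 8 ≡ 9; y = λ·(6 - 9) - 11 ≡ 7. → (9, 7)

(9, 7)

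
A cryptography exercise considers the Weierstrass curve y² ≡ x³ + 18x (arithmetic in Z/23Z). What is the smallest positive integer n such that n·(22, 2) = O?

2P: tangent at (22, 2): λ = (3·22² + 18)/(2·2) ≡ 21/4. 4⁻¹ ≡ 6 (mod 23) since 4·6 = 24 ≡ 1, so λ ≡ 21·6 ≡ 11.
  x = λ² - 22 - 22 = 121 - 44 ≡ 8; y = λ·(22 - 8) - 2 ≡ 14. → (8, 14)
3P: (8, 14) + (22, 2). λ = (2 - 14)/(22 - 8) ≡ 11/14 mod 23. 14⁻¹ ≡ 5 (mod 23), so λ ≡ 9.
  x = λ² - 8 - 22 = 81 - 30 ≡ 5; y = λ·(8 - 5) - 14 ≡ 13. → (5, 13)
4P: (5, 13) + (22, 2). λ = (2 - 13)/(22 - 5) ≡ 12/17 mod 23. 17⁻¹ ≡ 19 (mod 23) since 17·19 = 323 ≡ 1, so λ ≡ 21.
  x = λ² - 5 - 22 = 441 - 27 ≡ 0; y = λ·(5 - 0) - 13 ≡ 0. → (0, 0)
5P: (0, 0) + (22, 2). λ = (2 - 0)/(22 - 0) ≡ 2/22 mod 23. 22⁻¹ ≡ 22 (mod 23), so λ ≡ 21.
  x = λ² - 0 - 22 = 441 - 22 ≡ 5; y = λ·(0 - 5) - 0 ≡ 10. → (5, 10)
6P: (5, 10) + (22, 2). λ = (2 - 10)/(22 - 5) ≡ 15/17 mod 23. 17⁻¹ ≡ 19 (mod 23), so λ ≡ 9.
  x = λ² - 5 - 22 = 81 - 27 ≡ 8; y = λ·(5 - 8) - 10 ≡ 9. → (8, 9)
7P: (8, 9) + (22, 2). λ = (2 - 9)/(22 - 8) ≡ 16/14 mod 23. 14⁻¹ ≡ 5 (mod 23), so λ ≡ 11.
  x = λ² - 8 - 22 = 121 - 30 ≡ 22; y = λ·(8 - 22) - 9 ≡ 21. → (22, 21)
8P: (22, 21) + (22, 2): same x and y₁ ≡ -y₂, so the sum is O.
8P = O, so the order is 8.

8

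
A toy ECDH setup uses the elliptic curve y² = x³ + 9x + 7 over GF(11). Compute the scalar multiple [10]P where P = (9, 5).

(5, 1)

Double-and-add on 10 = (1010)₂. Start with P = (9, 5) for the leading 1-bit.
double: tangent at (9, 5): λ = (3·9² + 9)/(2·5) ≡ 10/10. 10⁻¹ ≡ 10 (mod 11), so λ ≡ 10·10 ≡ 1.
  x = λ² - 9 - 9 = 1 - 18 ≡ 5; y = λ·(9 - 5) - 5 ≡ 10. → (5, 10)
double: tangent at (5, 10): λ = (3·5² + 9)/(2·10) ≡ 7/9. 9⁻¹ ≡ 5 (mod 11), so λ ≡ 7·5 ≡ 2.
  x = λ² - 5 - 5 = 4 - 10 ≡ 5; y = λ·(5 - 5) - 10 ≡ 1. → (5, 1)
add P: (5, 1) + (9, 5). λ = (5 - 1)/(9 - 5) ≡ 4/4 mod 11. 4⁻¹ ≡ 3 (mod 11), so λ ≡ 1.
  x = λ² - 5 - 9 = 1 - 14 ≡ 9; y = λ·(5 - 9) - 1 ≡ 6. → (9, 6)
double: tangent at (9, 6): λ = (3·9² + 9)/(2·6) ≡ 10/1. 1⁻¹ ≡ 1 (mod 11), so λ ≡ 10·1 ≡ 10.
  x = λ² - 9 - 9 = 100 - 18 ≡ 5; y = λ·(9 - 5) - 6 ≡ 1. → (5, 1)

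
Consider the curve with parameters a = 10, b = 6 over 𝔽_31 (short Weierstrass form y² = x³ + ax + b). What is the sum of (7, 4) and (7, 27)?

O

The two points share x = 7 and their y-coordinates satisfy 4 + 27 ≡ 0 (mod 31), so they are inverses. Their sum is the point at infinity.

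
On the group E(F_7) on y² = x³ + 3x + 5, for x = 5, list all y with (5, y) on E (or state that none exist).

none

x³ + 3x + 5 = 145 ≡ 5 (mod 7).
5 is a non-residue mod 7; no y exists.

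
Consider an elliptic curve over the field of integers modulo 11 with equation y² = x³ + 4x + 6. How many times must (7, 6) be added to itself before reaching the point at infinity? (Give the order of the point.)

8

2P: tangent at (7, 6): λ = (3·7² + 4)/(2·6) ≡ 8/1. 1⁻¹ ≡ 1 (mod 11) since 1·1 = 1 ≡ 1, so λ ≡ 8·1 ≡ 8.
  x = λ² - 7 - 7 = 64 - 14 ≡ 6; y = λ·(7 - 6) - 6 ≡ 2. → (6, 2)
3P: (6, 2) + (7, 6). λ = (6 - 2)/(7 - 6) ≡ 4/1 mod 11. 1⁻¹ ≡ 1 (mod 11), so λ ≡ 4.
  x = λ² - 6 - 7 = 16 - 13 ≡ 3; y = λ·(6 - 3) - 2 ≡ 10. → (3, 10)
4P: (3, 10) + (7, 6). λ = (6 - 10)/(7 - 3) ≡ 7/4 mod 11. 4⁻¹ ≡ 3 (mod 11), so λ ≡ 10.
  x = λ² - 3 - 7 = 100 - 10 ≡ 2; y = λ·(3 - 2) - 10 ≡ 0. → (2, 0)
5P: (2, 0) + (7, 6). λ = (6 - 0)/(7 - 2) ≡ 6/5 mod 11. 5⁻¹ ≡ 9 (mod 11) since 5·9 = 45 ≡ 1, so λ ≡ 10.
  x = λ² - 2 - 7 = 100 - 9 ≡ 3; y = λ·(2 - 3) - 0 ≡ 1. → (3, 1)
6P: (3, 1) + (7, 6). λ = (6 - 1)/(7 - 3) ≡ 5/4 mod 11. 4⁻¹ ≡ 3 (mod 11) since 4·3 = 12 ≡ 1, so λ ≡ 4.
  x = λ² - 3 - 7 = 16 - 10 ≡ 6; y = λ·(3 - 6) - 1 ≡ 9. → (6, 9)
7P: (6, 9) + (7, 6). λ = (6 - 9)/(7 - 6) ≡ 8/1 mod 11. 1⁻¹ ≡ 1 (mod 11) since 1·1 = 1 ≡ 1, so λ ≡ 8.
  x = λ² - 6 - 7 = 64 - 13 ≡ 7; y = λ·(6 - 7) - 9 ≡ 5. → (7, 5)
8P: (7, 5) + (7, 6): same x and y₁ ≡ -y₂, so the sum is the point at infinity.
8P = the point at infinity, so the order is 8.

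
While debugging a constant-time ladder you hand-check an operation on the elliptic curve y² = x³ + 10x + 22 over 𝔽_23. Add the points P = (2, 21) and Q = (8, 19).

(8, 4)

(2, 21) + (8, 19). λ = (19 - 21)/(8 - 2) ≡ 21/6 mod 23. 6⁻¹ ≡ 4 (mod 23) since 6·4 = 24 ≡ 1, so λ ≡ 15.
  x = λ² - 2 - 8 = 225 - 10 ≡ 8; y = λ·(2 - 8) - 21 ≡ 4. → (8, 4)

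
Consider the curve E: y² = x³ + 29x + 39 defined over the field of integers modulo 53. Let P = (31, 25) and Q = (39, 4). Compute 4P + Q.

(4, 22)

First 4P:
Repeated addition: build up to 4P.
2P: tangent at (31, 25): λ = (3·31² + 29)/(2·25) ≡ 50/50. 50⁻¹ ≡ 35 (mod 53) since 50·35 = 1750 ≡ 1, so λ ≡ 50·35 ≡ 1.
  x = λ² - 31 - 31 = 1 - 62 ≡ 45; y = λ·(31 - 45) - 25 ≡ 14. → (45, 14)
3P: (45, 14) + (31, 25). λ = (25 - 14)/(31 - 45) ≡ 11/39 mod 53. 39⁻¹ ≡ 34 (mod 53) since 39·34 = 1326 ≡ 1, so λ ≡ 3.
  x = λ² - 45 - 31 = 9 - 76 ≡ 39; y = λ·(45 - 39) - 14 ≡ 4. → (39, 4)
4P: (39, 4) + (31, 25). λ = (25 - 4)/(31 - 39) ≡ 21/45 mod 53. 45⁻¹ ≡ 33 (mod 53), so λ ≡ 4.
  x = λ² - 39 - 31 = 16 - 70 ≡ 52; y = λ·(39 - 52) - 4 ≡ 50. → (52, 50)
4P = (52, 50).
Finally 4P + Q:
(52, 50) + (39, 4). λ = (4 - 50)/(39 - 52) ≡ 7/40 mod 53. 40⁻¹ ≡ 4 (mod 53), so λ ≡ 28.
  x = λ² - 52 - 39 = 784 - 91 ≡ 4; y = λ·(52 - 4) - 50 ≡ 22. → (4, 22)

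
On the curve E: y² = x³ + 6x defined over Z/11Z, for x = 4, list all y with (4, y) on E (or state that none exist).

0

x³ + 6x + 0 = 88 ≡ 0 (mod 11).
Only y = 0 satisfies y² ≡ 0.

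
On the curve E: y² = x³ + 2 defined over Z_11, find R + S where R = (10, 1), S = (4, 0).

(10, 1) + (4, 0). λ = (0 - 1)/(4 - 10) ≡ 10/5 mod 11. 5⁻¹ ≡ 9 (mod 11), so λ ≡ 2.
  x = λ² - 10 - 4 = 4 - 14 ≡ 1; y = λ·(10 - 1) - 1 ≡ 6. → (1, 6)

(1, 6)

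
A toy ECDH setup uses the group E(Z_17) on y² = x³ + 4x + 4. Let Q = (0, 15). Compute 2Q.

(1, 3)

tangent at (0, 15): λ = (3·0² + 4)/(2·15) ≡ 4/13. 13⁻¹ ≡ 4 (mod 17), so λ ≡ 4·4 ≡ 16.
  x = λ² - 0 - 0 = 256 - 0 ≡ 1; y = λ·(0 - 1) - 15 ≡ 3. → (1, 3)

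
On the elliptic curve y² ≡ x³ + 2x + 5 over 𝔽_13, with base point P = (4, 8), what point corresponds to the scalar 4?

Double-and-add on 4 = (100)₂. Start with P = (4, 8) for the leading 1-bit.
double: tangent at (4, 8): λ = (3·4² + 2)/(2·8) ≡ 11/3. 3⁻¹ ≡ 9 (mod 13), so λ ≡ 11·9 ≡ 8.
  x = λ² - 4 - 4 = 64 - 8 ≡ 4; y = λ·(4 - 4) - 8 ≡ 5. → (4, 5)
double: tangent at (4, 5): λ = (3·4² + 2)/(2·5) ≡ 11/10. 10⁻¹ ≡ 4 (mod 13) since 10·4 = 40 ≡ 1, so λ ≡ 11·4 ≡ 5.
  x = λ² - 4 - 4 = 25 - 8 ≡ 4; y = λ·(4 - 4) - 5 ≡ 8. → (4, 8)

(4, 8)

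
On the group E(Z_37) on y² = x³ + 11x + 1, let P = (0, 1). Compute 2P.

(21, 13)

tangent at (0, 1): λ = (3·0² + 11)/(2·1) ≡ 11/2. 2⁻¹ ≡ 19 (mod 37) since 2·19 = 38 ≡ 1, so λ ≡ 11·19 ≡ 24.
  x = λ² - 0 - 0 = 576 - 0 ≡ 21; y = λ·(0 - 21) - 1 ≡ 13. → (21, 13)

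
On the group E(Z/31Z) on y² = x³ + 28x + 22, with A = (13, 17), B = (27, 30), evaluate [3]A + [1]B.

First 3A:
Repeated addition: build up to 3A.
2A: tangent at (13, 17): λ = (3·13² + 28)/(2·17) ≡ 8/3. 3⁻¹ ≡ 21 (mod 31), so λ ≡ 8·21 ≡ 13.
  x = λ² - 13 - 13 = 169 - 26 ≡ 19; y = λ·(13 - 19) - 17 ≡ 29. → (19, 29)
3A: (19, 29) + (13, 17). λ = (17 - 29)/(13 - 19) ≡ 19/25 mod 31. 25⁻¹ ≡ 5 (mod 31) since 25·5 = 125 ≡ 1, so λ ≡ 2.
  x = λ² - 19 - 13 = 4 - 32 ≡ 3; y = λ·(19 - 3) - 29 ≡ 3. → (3, 3)
3A = (3, 3).
Finally 3A + B:
(3, 3) + (27, 30). λ = (30 - 3)/(27 - 3) ≡ 27/24 mod 31. 24⁻¹ ≡ 22 (mod 31), so λ ≡ 5.
  x = λ² - 3 - 27 = 25 - 30 ≡ 26; y = λ·(3 - 26) - 3 ≡ 6. → (26, 6)

(26, 6)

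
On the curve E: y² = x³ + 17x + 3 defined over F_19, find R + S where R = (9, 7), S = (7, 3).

(9, 7) + (7, 3). λ = (3 - 7)/(7 - 9) ≡ 15/17 mod 19. 17⁻¹ ≡ 9 (mod 19), so λ ≡ 2.
  x = λ² - 9 - 7 = 4 - 16 ≡ 7; y = λ·(9 - 7) - 7 ≡ 16. → (7, 16)

(7, 16)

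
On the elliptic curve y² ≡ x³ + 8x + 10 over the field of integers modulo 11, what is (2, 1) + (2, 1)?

tangent at (2, 1): λ = (3·2² + 8)/(2·1) ≡ 9/2. 2⁻¹ ≡ 6 (mod 11) since 2·6 = 12 ≡ 1, so λ ≡ 9·6 ≡ 10.
  x = λ² - 2 - 2 = 100 - 4 ≡ 8; y = λ·(2 - 8) - 1 ≡ 5. → (8, 5)

(8, 5)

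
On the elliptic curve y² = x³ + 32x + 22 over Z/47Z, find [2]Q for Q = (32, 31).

(39, 37)

tangent at (32, 31): λ = (3·32² + 32)/(2·31) ≡ 2/15. 15⁻¹ ≡ 22 (mod 47) since 15·22 = 330 ≡ 1, so λ ≡ 2·22 ≡ 44.
  x = λ² - 32 - 32 = 1936 - 64 ≡ 39; y = λ·(32 - 39) - 31 ≡ 37. → (39, 37)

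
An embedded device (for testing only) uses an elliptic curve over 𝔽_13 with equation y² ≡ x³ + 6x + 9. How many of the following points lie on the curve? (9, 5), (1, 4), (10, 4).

3

(9, 5): 5² ≡ 12, rhs ≡ 12 → on.
(1, 4): 4² ≡ 3, rhs ≡ 3 → on.
(10, 4): 4² ≡ 3, rhs ≡ 3 → on.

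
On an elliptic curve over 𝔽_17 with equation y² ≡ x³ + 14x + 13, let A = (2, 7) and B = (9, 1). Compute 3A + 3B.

First 3A:
Repeated addition: build up to 3A.
2A: tangent at (2, 7): λ = (3·2² + 14)/(2·7) ≡ 9/14. 14⁻¹ ≡ 11 (mod 17) since 14·11 = 154 ≡ 1, so λ ≡ 9·11 ≡ 14.
  x = λ² - 2 - 2 = 196 - 4 ≡ 5; y = λ·(2 - 5) - 7 ≡ 2. → (5, 2)
3A: (5, 2) + (2, 7). λ = (7 - 2)/(2 - 5) ≡ 5/14 mod 17. 14⁻¹ ≡ 11 (mod 17), so λ ≡ 4.
  x = λ² - 5 - 2 = 16 - 7 ≡ 9; y = λ·(5 - 9) - 2 ≡ 16. → (9, 16)
3A = (9, 16).
Next 3B:
Repeated addition: build up to 3B.
2B: tangent at (9, 1): λ = (3·9² + 14)/(2·1) ≡ 2/2. 2⁻¹ ≡ 9 (mod 17), so λ ≡ 2·9 ≡ 1.
  x = λ² - 9 - 9 = 1 - 18 ≡ 0; y = λ·(9 - 0) - 1 ≡ 8. → (0, 8)
3B: (0, 8) + (9, 1). λ = (1 - 8)/(9 - 0) ≡ 10/9 mod 17. 9⁻¹ ≡ 2 (mod 17), so λ ≡ 3.
  x = λ² - 0 - 9 = 9 - 9 ≡ 0; y = λ·(0 - 0) - 8 ≡ 9. → (0, 9)
3B = (0, 9).
Finally 3A + 3B:
(9, 16) + (0, 9). λ = (9 - 16)/(0 - 9) ≡ 10/8 mod 17. 8⁻¹ ≡ 15 (mod 17), so λ ≡ 14.
  x = λ² - 9 - 0 = 196 - 9 ≡ 0; y = λ·(9 - 0) - 16 ≡ 8. → (0, 8)

(0, 8)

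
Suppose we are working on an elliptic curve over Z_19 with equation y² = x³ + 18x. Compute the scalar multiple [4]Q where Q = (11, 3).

Double-and-add on 4 = (100)₂. Start with Q = (11, 3) for the leading 1-bit.
double: tangent at (11, 3): λ = (3·11² + 18)/(2·3) ≡ 1/6. 6⁻¹ ≡ 16 (mod 19) since 6·16 = 96 ≡ 1, so λ ≡ 1·16 ≡ 16.
  x = λ² - 11 - 11 = 256 - 22 ≡ 6; y = λ·(11 - 6) - 3 ≡ 1. → (6, 1)
double: tangent at (6, 1): λ = (3·6² + 18)/(2·1) ≡ 12/2. 2⁻¹ ≡ 10 (mod 19), so λ ≡ 12·10 ≡ 6.
  x = λ² - 6 - 6 = 36 - 12 ≡ 5; y = λ·(6 - 5) - 1 ≡ 5. → (5, 5)

(5, 5)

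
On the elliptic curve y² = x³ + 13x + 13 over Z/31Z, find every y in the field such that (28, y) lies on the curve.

3, 28

x³ + 13x + 13 = 22329 ≡ 9 (mod 31).
Square roots of 9 mod 31: 3 and 28 (since 3² = 9 ≡ 9).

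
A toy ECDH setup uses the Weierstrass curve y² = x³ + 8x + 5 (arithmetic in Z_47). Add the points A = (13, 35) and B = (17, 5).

(38, 35)

(13, 35) + (17, 5). λ = (5 - 35)/(17 - 13) ≡ 17/4 mod 47. 4⁻¹ ≡ 12 (mod 47) since 4·12 = 48 ≡ 1, so λ ≡ 16.
  x = λ² - 13 - 17 = 256 - 30 ≡ 38; y = λ·(13 - 38) - 35 ≡ 35. → (38, 35)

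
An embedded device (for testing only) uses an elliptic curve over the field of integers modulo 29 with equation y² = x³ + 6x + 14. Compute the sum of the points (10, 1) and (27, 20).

(10, 1) + (27, 20). λ = (20 - 1)/(27 - 10) ≡ 19/17 mod 29. 17⁻¹ ≡ 12 (mod 29) since 17·12 = 204 ≡ 1, so λ ≡ 25.
  x = λ² - 10 - 27 = 625 - 37 ≡ 8; y = λ·(10 - 8) - 1 ≡ 20. → (8, 20)

(8, 20)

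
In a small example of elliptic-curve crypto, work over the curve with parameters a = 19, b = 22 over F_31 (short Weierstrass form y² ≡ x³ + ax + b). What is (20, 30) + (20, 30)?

tangent at (20, 30): λ = (3·20² + 19)/(2·30) ≡ 10/29. 29⁻¹ ≡ 15 (mod 31), so λ ≡ 10·15 ≡ 26.
  x = λ² - 20 - 20 = 676 - 40 ≡ 16; y = λ·(20 - 16) - 30 ≡ 12. → (16, 12)

(16, 12)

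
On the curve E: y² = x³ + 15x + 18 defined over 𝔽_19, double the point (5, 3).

(6, 1)

tangent at (5, 3): λ = (3·5² + 15)/(2·3) ≡ 14/6. 6⁻¹ ≡ 16 (mod 19), so λ ≡ 14·16 ≡ 15.
  x = λ² - 5 - 5 = 225 - 10 ≡ 6; y = λ·(5 - 6) - 3 ≡ 1. → (6, 1)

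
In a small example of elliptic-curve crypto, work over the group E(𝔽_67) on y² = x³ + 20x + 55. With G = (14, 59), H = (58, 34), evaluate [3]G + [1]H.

(64, 54)

First 3G:
Repeated addition: build up to 3G.
2G: tangent at (14, 59): λ = (3·14² + 20)/(2·59) ≡ 5/51. 51⁻¹ ≡ 46 (mod 67), so λ ≡ 5·46 ≡ 29.
  x = λ² - 14 - 14 = 841 - 28 ≡ 9; y = λ·(14 - 9) - 59 ≡ 19. → (9, 19)
3G: (9, 19) + (14, 59). λ = (59 - 19)/(14 - 9) ≡ 40/5 mod 67. 5⁻¹ ≡ 27 (mod 67) since 5·27 = 135 ≡ 1, so λ ≡ 8.
  x = λ² - 9 - 14 = 64 - 23 ≡ 41; y = λ·(9 - 41) - 19 ≡ 60. → (41, 60)
3G = (41, 60).
Finally 3G + H:
(41, 60) + (58, 34). λ = (34 - 60)/(58 - 41) ≡ 41/17 mod 67. 17⁻¹ ≡ 4 (mod 67), so λ ≡ 30.
  x = λ² - 41 - 58 = 900 - 99 ≡ 64; y = λ·(41 - 64) - 60 ≡ 54. → (64, 54)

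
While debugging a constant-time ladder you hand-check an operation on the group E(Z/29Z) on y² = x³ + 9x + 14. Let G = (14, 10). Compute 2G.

(6, 20)

tangent at (14, 10): λ = (3·14² + 9)/(2·10) ≡ 17/20. 20⁻¹ ≡ 16 (mod 29), so λ ≡ 17·16 ≡ 11.
  x = λ² - 14 - 14 = 121 - 28 ≡ 6; y = λ·(14 - 6) - 10 ≡ 20. → (6, 20)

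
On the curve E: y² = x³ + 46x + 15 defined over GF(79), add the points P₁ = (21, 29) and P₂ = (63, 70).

(21, 29) + (63, 70). λ = (70 - 29)/(63 - 21) ≡ 41/42 mod 79. 42⁻¹ ≡ 32 (mod 79) since 42·32 = 1344 ≡ 1, so λ ≡ 48.
  x = λ² - 21 - 63 = 2304 - 84 ≡ 8; y = λ·(21 - 8) - 29 ≡ 42. → (8, 42)

(8, 42)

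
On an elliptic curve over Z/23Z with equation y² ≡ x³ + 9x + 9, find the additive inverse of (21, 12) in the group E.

-(21, 12) = (21, -12 mod 23) = (21, 11).

(21, 11)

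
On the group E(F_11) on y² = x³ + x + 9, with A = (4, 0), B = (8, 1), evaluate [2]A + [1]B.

(8, 1)

First 2A:
Repeated addition: build up to 2A.
2A: (4, 0) + (4, 0): same x and y₁ ≡ -y₂, so the sum is O.
2A = O.
Finally 2A + B:
O + (8, 1) = (8, 1) (identity).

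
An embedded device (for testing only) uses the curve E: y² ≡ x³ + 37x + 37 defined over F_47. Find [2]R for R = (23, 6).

tangent at (23, 6): λ = (3·23² + 37)/(2·6) ≡ 26/12. 12⁻¹ ≡ 4 (mod 47), so λ ≡ 26·4 ≡ 10.
  x = λ² - 23 - 23 = 100 - 46 ≡ 7; y = λ·(23 - 7) - 6 ≡ 13. → (7, 13)

(7, 13)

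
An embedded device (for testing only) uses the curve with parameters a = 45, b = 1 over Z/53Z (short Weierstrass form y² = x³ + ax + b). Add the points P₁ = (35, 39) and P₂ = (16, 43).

(35, 39) + (16, 43). λ = (43 - 39)/(16 - 35) ≡ 4/34 mod 53. 34⁻¹ ≡ 39 (mod 53), so λ ≡ 50.
  x = λ² - 35 - 16 = 2500 - 51 ≡ 11; y = λ·(35 - 11) - 39 ≡ 48. → (11, 48)

(11, 48)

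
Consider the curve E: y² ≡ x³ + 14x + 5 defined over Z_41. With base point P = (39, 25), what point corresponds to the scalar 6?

Double-and-add on 6 = (110)₂. Start with P = (39, 25) for the leading 1-bit.
double: tangent at (39, 25): λ = (3·39² + 14)/(2·25) ≡ 26/9. 9⁻¹ ≡ 32 (mod 41), so λ ≡ 26·32 ≡ 12.
  x = λ² - 39 - 39 = 144 - 78 ≡ 25; y = λ·(39 - 25) - 25 ≡ 20. → (25, 20)
add P: (25, 20) + (39, 25). λ = (25 - 20)/(39 - 25) ≡ 5/14 mod 41. 14⁻¹ ≡ 3 (mod 41), so λ ≡ 15.
  x = λ² - 25 - 39 = 225 - 64 ≡ 38; y = λ·(25 - 38) - 20 ≡ 31. → (38, 31)
double: tangent at (38, 31): λ = (3·38² + 14)/(2·31) ≡ 0/21. 21⁻¹ ≡ 2 (mod 41), so λ ≡ 0·2 ≡ 0.
  x = λ² - 38 - 38 = 0 - 76 ≡ 6; y = λ·(38 - 6) - 31 ≡ 10. → (6, 10)

(6, 10)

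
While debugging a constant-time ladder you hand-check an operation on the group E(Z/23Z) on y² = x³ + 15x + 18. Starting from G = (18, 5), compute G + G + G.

Repeated addition: build up to 3G.
2G: tangent at (18, 5): λ = (3·18² + 15)/(2·5) ≡ 21/10. 10⁻¹ ≡ 7 (mod 23), so λ ≡ 21·7 ≡ 9.
  x = λ² - 18 - 18 = 81 - 36 ≡ 22; y = λ·(18 - 22) - 5 ≡ 5. → (22, 5)
3G: (22, 5) + (18, 5). λ = (5 - 5)/(18 - 22) ≡ 0/19 mod 23. 19⁻¹ ≡ 17 (mod 23), so λ ≡ 0.
  x = λ² - 22 - 18 = 0 - 40 ≡ 6; y = λ·(22 - 6) - 5 ≡ 18. → (6, 18)

(6, 18)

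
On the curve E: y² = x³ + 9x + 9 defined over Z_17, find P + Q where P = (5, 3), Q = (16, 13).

(12, 3)

(5, 3) + (16, 13). λ = (13 - 3)/(16 - 5) ≡ 10/11 mod 17. 11⁻¹ ≡ 14 (mod 17), so λ ≡ 4.
  x = λ² - 5 - 16 = 16 - 21 ≡ 12; y = λ·(5 - 12) - 3 ≡ 3. → (12, 3)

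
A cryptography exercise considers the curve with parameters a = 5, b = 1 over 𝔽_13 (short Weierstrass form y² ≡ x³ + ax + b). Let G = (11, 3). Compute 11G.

Double-and-add on 11 = (1011)₂. Start with G = (11, 3) for the leading 1-bit.
double: tangent at (11, 3): λ = (3·11² + 5)/(2·3) ≡ 4/6. 6⁻¹ ≡ 11 (mod 13) since 6·11 = 66 ≡ 1, so λ ≡ 4·11 ≡ 5.
  x = λ² - 11 - 11 = 25 - 22 ≡ 3; y = λ·(11 - 3) - 3 ≡ 11. → (3, 11)
double: tangent at (3, 11): λ = (3·3² + 5)/(2·11) ≡ 6/9. 9⁻¹ ≡ 3 (mod 13), so λ ≡ 6·3 ≡ 5.
  x = λ² - 3 - 3 = 25 - 6 ≡ 6; y = λ·(3 - 6) - 11 ≡ 0. → (6, 0)
add G: (6, 0) + (11, 3). λ = (3 - 0)/(11 - 6) ≡ 3/5 mod 13. 5⁻¹ ≡ 8 (mod 13) since 5·8 = 40 ≡ 1, so λ ≡ 11.
  x = λ² - 6 - 11 = 121 - 17 ≡ 0; y = λ·(6 - 0) - 0 ≡ 1. → (0, 1)
double: tangent at (0, 1): λ = (3·0² + 5)/(2·1) ≡ 5/2. 2⁻¹ ≡ 7 (mod 13), so λ ≡ 5·7 ≡ 9.
  x = λ² - 0 - 0 = 81 - 0 ≡ 3; y = λ·(0 - 3) - 1 ≡ 11. → (3, 11)
add G: (3, 11) + (11, 3). λ = (3 - 11)/(11 - 3) ≡ 5/8 mod 13. 8⁻¹ ≡ 5 (mod 13), so λ ≡ 12.
  x = λ² - 3 - 11 = 144 - 14 ≡ 0; y = λ·(3 - 0) - 11 ≡ 12. → (0, 12)

(0, 12)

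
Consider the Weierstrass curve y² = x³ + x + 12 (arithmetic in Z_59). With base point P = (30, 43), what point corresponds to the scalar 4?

(17, 35)

Double-and-add on 4 = (100)₂. Start with P = (30, 43) for the leading 1-bit.
double: tangent at (30, 43): λ = (3·30² + 1)/(2·43) ≡ 46/27. 27⁻¹ ≡ 35 (mod 59), so λ ≡ 46·35 ≡ 17.
  x = λ² - 30 - 30 = 289 - 60 ≡ 52; y = λ·(30 - 52) - 43 ≡ 55. → (52, 55)
double: tangent at (52, 55): λ = (3·52² + 1)/(2·55) ≡ 30/51. 51⁻¹ ≡ 22 (mod 59), so λ ≡ 30·22 ≡ 11.
  x = λ² - 52 - 52 = 121 - 104 ≡ 17; y = λ·(52 - 17) - 55 ≡ 35. → (17, 35)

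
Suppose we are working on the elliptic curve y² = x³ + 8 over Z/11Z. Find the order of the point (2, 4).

6

2P: tangent at (2, 4): λ = (3·2² + 0)/(2·4) ≡ 1/8. 8⁻¹ ≡ 7 (mod 11), so λ ≡ 1·7 ≡ 7.
  x = λ² - 2 - 2 = 49 - 4 ≡ 1; y = λ·(2 - 1) - 4 ≡ 3. → (1, 3)
3P: (1, 3) + (2, 4). λ = (4 - 3)/(2 - 1) ≡ 1/1 mod 11. 1⁻¹ ≡ 1 (mod 11) since 1·1 = 1 ≡ 1, so λ ≡ 1.
  x = λ² - 1 - 2 = 1 - 3 ≡ 9; y = λ·(1 - 9) - 3 ≡ 0. → (9, 0)
4P: (9, 0) + (2, 4). λ = (4 - 0)/(2 - 9) ≡ 4/4 mod 11. 4⁻¹ ≡ 3 (mod 11) since 4·3 = 12 ≡ 1, so λ ≡ 1.
  x = λ² - 9 - 2 = 1 - 11 ≡ 1; y = λ·(9 - 1) - 0 ≡ 8. → (1, 8)
5P: (1, 8) + (2, 4). λ = (4 - 8)/(2 - 1) ≡ 7/1 mod 11. 1⁻¹ ≡ 1 (mod 11) since 1·1 = 1 ≡ 1, so λ ≡ 7.
  x = λ² - 1 - 2 = 49 - 3 ≡ 2; y = λ·(1 - 2) - 8 ≡ 7. → (2, 7)
6P: (2, 7) + (2, 4): same x and y₁ ≡ -y₂, so the sum is O.
6P = O, so the order is 6.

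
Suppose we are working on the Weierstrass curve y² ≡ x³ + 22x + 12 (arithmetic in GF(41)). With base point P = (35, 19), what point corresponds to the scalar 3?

(25, 22)

Repeated addition: build up to 3P.
2P: tangent at (35, 19): λ = (3·35² + 22)/(2·19) ≡ 7/38. 38⁻¹ ≡ 27 (mod 41) since 38·27 = 1026 ≡ 1, so λ ≡ 7·27 ≡ 25.
  x = λ² - 35 - 35 = 625 - 70 ≡ 22; y = λ·(35 - 22) - 19 ≡ 19. → (22, 19)
3P: (22, 19) + (35, 19). λ = (19 - 19)/(35 - 22) ≡ 0/13 mod 41. 13⁻¹ ≡ 19 (mod 41) since 13·19 = 247 ≡ 1, so λ ≡ 0.
  x = λ² - 22 - 35 = 0 - 57 ≡ 25; y = λ·(22 - 25) - 19 ≡ 22. → (25, 22)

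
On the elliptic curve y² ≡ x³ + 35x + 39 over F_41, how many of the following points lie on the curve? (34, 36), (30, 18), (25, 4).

(34, 36): 36² ≡ 25, rhs ≡ 25 → on.
(30, 18): 18² ≡ 37, rhs ≡ 4 → off.
(25, 4): 4² ≡ 16, rhs ≡ 16 → on.

2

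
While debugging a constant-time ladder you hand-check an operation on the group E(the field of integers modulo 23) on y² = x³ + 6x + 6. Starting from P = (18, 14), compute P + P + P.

Repeated addition: build up to 3P.
2P: tangent at (18, 14): λ = (3·18² + 6)/(2·14) ≡ 12/5. 5⁻¹ ≡ 14 (mod 23) since 5·14 = 70 ≡ 1, so λ ≡ 12·14 ≡ 7.
  x = λ² - 18 - 18 = 49 - 36 ≡ 13; y = λ·(18 - 13) - 14 ≡ 21. → (13, 21)
3P: (13, 21) + (18, 14). λ = (14 - 21)/(18 - 13) ≡ 16/5 mod 23. 5⁻¹ ≡ 14 (mod 23), so λ ≡ 17.
  x = λ² - 13 - 18 = 289 - 31 ≡ 5; y = λ·(13 - 5) - 21 ≡ 0. → (5, 0)

(5, 0)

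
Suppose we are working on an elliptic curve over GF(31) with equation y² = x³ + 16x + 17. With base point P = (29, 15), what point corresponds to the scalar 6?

Repeated addition: build up to 6P.
2P: tangent at (29, 15): λ = (3·29² + 16)/(2·15) ≡ 28/30. 30⁻¹ ≡ 30 (mod 31) since 30·30 = 900 ≡ 1, so λ ≡ 28·30 ≡ 3.
  x = λ² - 29 - 29 = 9 - 58 ≡ 13; y = λ·(29 - 13) - 15 ≡ 2. → (13, 2)
3P: (13, 2) + (29, 15). λ = (15 - 2)/(29 - 13) ≡ 13/16 mod 31. 16⁻¹ ≡ 2 (mod 31) since 16·2 = 32 ≡ 1, so λ ≡ 26.
  x = λ² - 13 - 29 = 676 - 42 ≡ 14; y = λ·(13 - 14) - 2 ≡ 3. → (14, 3)
4P: (14, 3) + (29, 15). λ = (15 - 3)/(29 - 14) ≡ 12/15 mod 31. 15⁻¹ ≡ 29 (mod 31), so λ ≡ 7.
  x = λ² - 14 - 29 = 49 - 43 ≡ 6; y = λ·(14 - 6) - 3 ≡ 22. → (6, 22)
5P: (6, 22) + (29, 15). λ = (15 - 22)/(29 - 6) ≡ 24/23 mod 31. 23⁻¹ ≡ 27 (mod 31), so λ ≡ 28.
  x = λ² - 6 - 29 = 784 - 35 ≡ 5; y = λ·(6 - 5) - 22 ≡ 6. → (5, 6)
6P: (5, 6) + (29, 15). λ = (15 - 6)/(29 - 5) ≡ 9/24 mod 31. 24⁻¹ ≡ 22 (mod 31) since 24·22 = 528 ≡ 1, so λ ≡ 12.
  x = λ² - 5 - 29 = 144 - 34 ≡ 17; y = λ·(5 - 17) - 6 ≡ 5. → (17, 5)

(17, 5)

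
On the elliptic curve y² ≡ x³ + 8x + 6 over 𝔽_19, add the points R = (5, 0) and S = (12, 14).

(6, 17)

(5, 0) + (12, 14). λ = (14 - 0)/(12 - 5) ≡ 14/7 mod 19. 7⁻¹ ≡ 11 (mod 19), so λ ≡ 2.
  x = λ² - 5 - 12 = 4 - 17 ≡ 6; y = λ·(5 - 6) - 0 ≡ 17. → (6, 17)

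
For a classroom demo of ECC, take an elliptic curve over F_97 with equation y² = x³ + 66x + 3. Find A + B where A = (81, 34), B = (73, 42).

(41, 23)

(81, 34) + (73, 42). λ = (42 - 34)/(73 - 81) ≡ 8/89 mod 97. 89⁻¹ ≡ 12 (mod 97), so λ ≡ 96.
  x = λ² - 81 - 73 = 9216 - 154 ≡ 41; y = λ·(81 - 41) - 34 ≡ 23. → (41, 23)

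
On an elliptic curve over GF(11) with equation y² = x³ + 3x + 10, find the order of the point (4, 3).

6

2P: tangent at (4, 3): λ = (3·4² + 3)/(2·3) ≡ 7/6. 6⁻¹ ≡ 2 (mod 11) since 6·2 = 12 ≡ 1, so λ ≡ 7·2 ≡ 3.
  x = λ² - 4 - 4 = 9 - 8 ≡ 1; y = λ·(4 - 1) - 3 ≡ 6. → (1, 6)
3P: (1, 6) + (4, 3). λ = (3 - 6)/(4 - 1) ≡ 8/3 mod 11. 3⁻¹ ≡ 4 (mod 11) since 3·4 = 12 ≡ 1, so λ ≡ 10.
  x = λ² - 1 - 4 = 100 - 5 ≡ 7; y = λ·(1 - 7) - 6 ≡ 0. → (7, 0)
4P: (7, 0) + (4, 3). λ = (3 - 0)/(4 - 7) ≡ 3/8 mod 11. 8⁻¹ ≡ 7 (mod 11), so λ ≡ 10.
  x = λ² - 7 - 4 = 100 - 11 ≡ 1; y = λ·(7 - 1) - 0 ≡ 5. → (1, 5)
5P: (1, 5) + (4, 3). λ = (3 - 5)/(4 - 1) ≡ 9/3 mod 11. 3⁻¹ ≡ 4 (mod 11) since 3·4 = 12 ≡ 1, so λ ≡ 3.
  x = λ² - 1 - 4 = 9 - 5 ≡ 4; y = λ·(1 - 4) - 5 ≡ 8. → (4, 8)
6P: (4, 8) + (4, 3): same x and y₁ ≡ -y₂, so the sum is ∞.
6P = ∞, so the order is 6.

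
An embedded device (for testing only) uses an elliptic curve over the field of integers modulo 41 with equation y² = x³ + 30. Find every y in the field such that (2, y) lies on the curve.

x³ + 0x + 30 = 38 ≡ 38 (mod 41).
38 is a non-residue mod 41; no y exists.

none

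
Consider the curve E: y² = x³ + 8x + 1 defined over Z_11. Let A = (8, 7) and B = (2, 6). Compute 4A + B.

First 4A:
Repeated addition: build up to 4A.
2A: tangent at (8, 7): λ = (3·8² + 8)/(2·7) ≡ 2/3. 3⁻¹ ≡ 4 (mod 11), so λ ≡ 2·4 ≡ 8.
  x = λ² - 8 - 8 = 64 - 16 ≡ 4; y = λ·(8 - 4) - 7 ≡ 3. → (4, 3)
3A: (4, 3) + (8, 7). λ = (7 - 3)/(8 - 4) ≡ 4/4 mod 11. 4⁻¹ ≡ 3 (mod 11) since 4·3 = 12 ≡ 1, so λ ≡ 1.
  x = λ² - 4 - 8 = 1 - 12 ≡ 0; y = λ·(4 - 0) - 3 ≡ 1. → (0, 1)
4A: (0, 1) + (8, 7). λ = (7 - 1)/(8 - 0) ≡ 6/8 mod 11. 8⁻¹ ≡ 7 (mod 11), so λ ≡ 9.
  x = λ² - 0 - 8 = 81 - 8 ≡ 7; y = λ·(0 - 7) - 1 ≡ 2. → (7, 2)
4A = (7, 2).
Finally 4A + B:
(7, 2) + (2, 6). λ = (6 - 2)/(2 - 7) ≡ 4/6 mod 11. 6⁻¹ ≡ 2 (mod 11), so λ ≡ 8.
  x = λ² - 7 - 2 = 64 - 9 ≡ 0; y = λ·(7 - 0) - 2 ≡ 10. → (0, 10)

(0, 10)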